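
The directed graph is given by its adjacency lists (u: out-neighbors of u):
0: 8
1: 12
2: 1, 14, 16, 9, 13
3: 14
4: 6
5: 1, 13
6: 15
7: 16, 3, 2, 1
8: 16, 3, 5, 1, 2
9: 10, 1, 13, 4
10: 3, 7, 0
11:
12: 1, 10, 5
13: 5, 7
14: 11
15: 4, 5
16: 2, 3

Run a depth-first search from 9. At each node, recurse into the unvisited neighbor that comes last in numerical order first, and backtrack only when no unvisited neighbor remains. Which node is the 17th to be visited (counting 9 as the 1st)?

15

Visit 9
9 → 13
13 → 7
7 → 16
16 → 3
3 → 14
14 → 11
16 → 2
2 → 1
1 → 12
12 → 10
10 → 0
0 → 8
8 → 5
9 → 4
4 → 6
6 → 15

Visit order: 9, 13, 7, 16, 3, 14, 11, 2, 1, 12, 10, 0, 8, 5, 4, 6, 15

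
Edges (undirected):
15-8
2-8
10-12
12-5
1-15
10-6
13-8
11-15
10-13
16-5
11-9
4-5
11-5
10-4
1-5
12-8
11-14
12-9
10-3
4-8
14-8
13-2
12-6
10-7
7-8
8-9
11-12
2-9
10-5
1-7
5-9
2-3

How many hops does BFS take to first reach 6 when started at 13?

Level 0: 13
Level 1: 2, 8, 10
Level 2: 3, 4, 5, 6, 7, 9, 12, 14, 15
Level 3: 1, 11, 16
6 first appears at level 2.

2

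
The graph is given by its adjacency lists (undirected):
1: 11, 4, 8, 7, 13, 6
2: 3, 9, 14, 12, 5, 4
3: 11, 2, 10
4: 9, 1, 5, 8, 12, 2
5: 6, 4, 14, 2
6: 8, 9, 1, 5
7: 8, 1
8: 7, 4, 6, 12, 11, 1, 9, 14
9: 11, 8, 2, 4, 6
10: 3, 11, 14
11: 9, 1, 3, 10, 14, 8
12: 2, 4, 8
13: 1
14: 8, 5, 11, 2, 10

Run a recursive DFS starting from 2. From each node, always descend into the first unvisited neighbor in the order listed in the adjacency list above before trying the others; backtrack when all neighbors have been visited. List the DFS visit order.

2 -> 3 -> 11 -> 9 -> 8 -> 7 -> 1 -> 4 -> 5 -> 6 -> 14 -> 10 -> 12 -> 13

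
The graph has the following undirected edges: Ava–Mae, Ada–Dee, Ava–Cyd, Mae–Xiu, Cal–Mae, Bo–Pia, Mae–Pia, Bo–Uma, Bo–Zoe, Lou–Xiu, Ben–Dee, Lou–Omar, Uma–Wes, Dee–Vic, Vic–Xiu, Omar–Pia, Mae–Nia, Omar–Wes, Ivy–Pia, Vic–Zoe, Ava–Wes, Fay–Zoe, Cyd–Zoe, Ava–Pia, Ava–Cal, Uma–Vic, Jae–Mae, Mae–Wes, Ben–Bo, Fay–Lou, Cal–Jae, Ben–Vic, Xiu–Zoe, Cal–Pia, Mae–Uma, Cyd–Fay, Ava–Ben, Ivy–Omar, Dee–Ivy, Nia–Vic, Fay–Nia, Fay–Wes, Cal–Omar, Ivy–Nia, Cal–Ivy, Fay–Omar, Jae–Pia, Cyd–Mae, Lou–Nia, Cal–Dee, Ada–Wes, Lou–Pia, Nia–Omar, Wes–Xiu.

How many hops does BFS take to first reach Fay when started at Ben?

3

Level 0: Ben
Level 1: Ava, Bo, Dee, Vic
Level 2: Ada, Cal, Cyd, Ivy, Mae, Nia, Pia, Uma, Wes, Xiu, Zoe
Level 3: Fay, Jae, Lou, Omar
Fay first appears at level 3.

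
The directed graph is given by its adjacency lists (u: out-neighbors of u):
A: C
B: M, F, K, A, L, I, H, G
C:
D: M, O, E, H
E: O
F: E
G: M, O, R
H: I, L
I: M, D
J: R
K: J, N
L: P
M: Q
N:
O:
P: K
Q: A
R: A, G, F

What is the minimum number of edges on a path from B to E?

2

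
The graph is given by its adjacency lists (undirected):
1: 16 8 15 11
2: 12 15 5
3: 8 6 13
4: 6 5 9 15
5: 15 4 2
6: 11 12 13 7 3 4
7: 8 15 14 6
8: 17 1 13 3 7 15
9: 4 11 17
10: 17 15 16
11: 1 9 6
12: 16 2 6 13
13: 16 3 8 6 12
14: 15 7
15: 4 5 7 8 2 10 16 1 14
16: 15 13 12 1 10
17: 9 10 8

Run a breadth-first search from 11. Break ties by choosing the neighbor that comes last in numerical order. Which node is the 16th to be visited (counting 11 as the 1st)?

Visit 11; enqueue 9, 6, 1 → queue [9, 6, 1]
Visit 9; enqueue 17, 4 → queue [6, 1, 17, 4]
Visit 6; enqueue 13, 12, 7, 3 → queue [1, 17, 4, 13, 12, 7, 3]
Visit 1; enqueue 16, 15, 8 → queue [17, 4, 13, 12, 7, 3, 16, 15, 8]
Visit 17; enqueue 10 → queue [4, 13, 12, 7, 3, 16, 15, 8, 10]
Visit 4; enqueue 5 → queue [13, 12, 7, 3, 16, 15, 8, 10, 5]
Visit 13 → queue [12, 7, 3, 16, 15, 8, 10, 5]
Visit 12; enqueue 2 → queue [7, 3, 16, 15, 8, 10, 5, 2]
Visit 7; enqueue 14 → queue [3, 16, 15, 8, 10, 5, 2, 14]
Visit 3 → queue [16, 15, 8, 10, 5, 2, 14]
Visit 16 → queue [15, 8, 10, 5, 2, 14]
Visit 15 → queue [8, 10, 5, 2, 14]
Visit 8 → queue [10, 5, 2, 14]
Visit 10 → queue [5, 2, 14]
Visit 5 → queue [2, 14]
Visit 2 → queue [14]
Visit 14 → queue []

Visit order: 11, 9, 6, 1, 17, 4, 13, 12, 7, 3, 16, 15, 8, 10, 5, 2, 14

2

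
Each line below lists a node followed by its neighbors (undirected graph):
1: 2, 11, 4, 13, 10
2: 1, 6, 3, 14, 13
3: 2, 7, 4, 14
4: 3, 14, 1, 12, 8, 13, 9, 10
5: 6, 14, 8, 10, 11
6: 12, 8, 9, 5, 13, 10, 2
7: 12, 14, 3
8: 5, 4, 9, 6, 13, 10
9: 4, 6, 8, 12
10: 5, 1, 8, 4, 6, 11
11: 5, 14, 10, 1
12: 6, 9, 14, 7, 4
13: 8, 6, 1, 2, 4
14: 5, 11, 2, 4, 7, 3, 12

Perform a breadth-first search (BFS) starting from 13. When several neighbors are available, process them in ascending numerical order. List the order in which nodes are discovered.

13 → 1 → 2 → 4 → 6 → 8 → 10 → 11 → 3 → 14 → 9 → 12 → 5 → 7

Visit 13; enqueue 1, 2, 4, 6, 8 → queue [1, 2, 4, 6, 8]
Visit 1; enqueue 10, 11 → queue [2, 4, 6, 8, 10, 11]
Visit 2; enqueue 3, 14 → queue [4, 6, 8, 10, 11, 3, 14]
Visit 4; enqueue 9, 12 → queue [6, 8, 10, 11, 3, 14, 9, 12]
Visit 6; enqueue 5 → queue [8, 10, 11, 3, 14, 9, 12, 5]
Visit 8 → queue [10, 11, 3, 14, 9, 12, 5]
Visit 10 → queue [11, 3, 14, 9, 12, 5]
Visit 11 → queue [3, 14, 9, 12, 5]
Visit 3; enqueue 7 → queue [14, 9, 12, 5, 7]
Visit 14 → queue [9, 12, 5, 7]
Visit 9 → queue [12, 5, 7]
Visit 12 → queue [5, 7]
Visit 5 → queue [7]
Visit 7 → queue []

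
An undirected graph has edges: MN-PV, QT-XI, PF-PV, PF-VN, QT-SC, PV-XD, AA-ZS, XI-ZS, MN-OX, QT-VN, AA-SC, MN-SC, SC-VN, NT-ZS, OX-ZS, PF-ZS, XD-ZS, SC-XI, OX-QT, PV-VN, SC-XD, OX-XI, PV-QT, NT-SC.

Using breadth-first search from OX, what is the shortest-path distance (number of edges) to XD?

2

Level 0: OX
Level 1: MN, QT, XI, ZS
Level 2: AA, NT, PF, PV, SC, VN, XD
XD first appears at level 2.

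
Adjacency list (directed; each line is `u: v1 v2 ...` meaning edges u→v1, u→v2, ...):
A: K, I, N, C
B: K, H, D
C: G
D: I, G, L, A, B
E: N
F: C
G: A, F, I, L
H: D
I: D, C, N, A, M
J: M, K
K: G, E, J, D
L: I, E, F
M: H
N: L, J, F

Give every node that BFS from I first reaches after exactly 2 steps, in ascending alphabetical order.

Level 0: I
Level 1: A, C, D, M, N
Level 2: B, F, G, H, J, K, L
Level 3: E

B, F, G, H, J, K, L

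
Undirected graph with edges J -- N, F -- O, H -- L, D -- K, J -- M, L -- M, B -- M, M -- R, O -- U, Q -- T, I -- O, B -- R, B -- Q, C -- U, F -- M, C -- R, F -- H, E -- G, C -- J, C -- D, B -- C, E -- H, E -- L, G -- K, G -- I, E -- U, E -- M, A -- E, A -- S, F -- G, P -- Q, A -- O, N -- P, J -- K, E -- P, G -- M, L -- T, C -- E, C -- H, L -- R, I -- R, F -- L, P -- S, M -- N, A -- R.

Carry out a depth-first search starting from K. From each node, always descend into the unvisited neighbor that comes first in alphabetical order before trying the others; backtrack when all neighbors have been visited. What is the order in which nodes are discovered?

Visit K
K → D
D → C
C → B
B → M
M → E
E → A
A → O
O → F
F → G
G → I
I → R
R → L
L → H
L → T
T → Q
Q → P
P → N
N → J
P → S
O → U

K D C B M E A O F G I R L H T Q P N J S U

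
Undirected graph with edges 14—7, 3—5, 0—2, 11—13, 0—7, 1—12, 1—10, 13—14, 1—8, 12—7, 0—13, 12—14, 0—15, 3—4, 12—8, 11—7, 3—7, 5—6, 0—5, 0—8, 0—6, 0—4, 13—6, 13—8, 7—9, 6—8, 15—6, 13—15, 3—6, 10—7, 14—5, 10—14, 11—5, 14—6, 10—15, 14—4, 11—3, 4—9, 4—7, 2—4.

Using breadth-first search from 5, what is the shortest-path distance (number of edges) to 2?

2

Level 0: 5
Level 1: 0, 3, 6, 11, 14
Level 2: 2, 4, 7, 8, 10, 12, 13, 15
Level 3: 1, 9
2 first appears at level 2.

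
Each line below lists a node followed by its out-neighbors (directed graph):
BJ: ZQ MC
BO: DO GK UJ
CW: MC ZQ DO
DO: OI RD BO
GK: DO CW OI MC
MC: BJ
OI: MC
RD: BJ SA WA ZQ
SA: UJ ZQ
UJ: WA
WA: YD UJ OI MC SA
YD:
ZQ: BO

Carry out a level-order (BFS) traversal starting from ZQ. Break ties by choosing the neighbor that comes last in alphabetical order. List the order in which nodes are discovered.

Visit ZQ; enqueue BO → queue [BO]
Visit BO; enqueue UJ, GK, DO → queue [UJ, GK, DO]
Visit UJ; enqueue WA → queue [GK, DO, WA]
Visit GK; enqueue OI, MC, CW → queue [DO, WA, OI, MC, CW]
Visit DO; enqueue RD → queue [WA, OI, MC, CW, RD]
Visit WA; enqueue YD, SA → queue [OI, MC, CW, RD, YD, SA]
Visit OI → queue [MC, CW, RD, YD, SA]
Visit MC; enqueue BJ → queue [CW, RD, YD, SA, BJ]
Visit CW → queue [RD, YD, SA, BJ]
Visit RD → queue [YD, SA, BJ]
Visit YD → queue [SA, BJ]
Visit SA → queue [BJ]
Visit BJ → queue []

ZQ BO UJ GK DO WA OI MC CW RD YD SA BJ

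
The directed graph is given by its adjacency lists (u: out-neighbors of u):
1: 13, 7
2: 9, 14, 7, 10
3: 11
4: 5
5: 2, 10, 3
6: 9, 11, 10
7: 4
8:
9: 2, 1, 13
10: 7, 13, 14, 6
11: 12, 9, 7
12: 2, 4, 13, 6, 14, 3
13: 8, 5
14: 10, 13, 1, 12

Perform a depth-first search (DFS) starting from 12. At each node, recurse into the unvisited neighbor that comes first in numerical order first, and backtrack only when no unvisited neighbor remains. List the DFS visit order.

12 -> 2 -> 7 -> 4 -> 5 -> 3 -> 11 -> 9 -> 1 -> 13 -> 8 -> 10 -> 6 -> 14

Visit 12
12 → 2
2 → 7
7 → 4
4 → 5
5 → 3
3 → 11
11 → 9
9 → 1
1 → 13
13 → 8
5 → 10
10 → 6
10 → 14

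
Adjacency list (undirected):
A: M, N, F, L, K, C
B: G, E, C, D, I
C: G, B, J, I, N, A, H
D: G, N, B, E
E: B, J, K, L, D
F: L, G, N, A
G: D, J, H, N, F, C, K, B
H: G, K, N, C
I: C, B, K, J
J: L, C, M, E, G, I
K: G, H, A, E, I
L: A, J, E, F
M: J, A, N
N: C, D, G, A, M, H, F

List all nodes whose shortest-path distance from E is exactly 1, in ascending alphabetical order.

B, D, J, K, L

Level 0: E
Level 1: B, D, J, K, L
Level 2: A, C, F, G, H, I, M, N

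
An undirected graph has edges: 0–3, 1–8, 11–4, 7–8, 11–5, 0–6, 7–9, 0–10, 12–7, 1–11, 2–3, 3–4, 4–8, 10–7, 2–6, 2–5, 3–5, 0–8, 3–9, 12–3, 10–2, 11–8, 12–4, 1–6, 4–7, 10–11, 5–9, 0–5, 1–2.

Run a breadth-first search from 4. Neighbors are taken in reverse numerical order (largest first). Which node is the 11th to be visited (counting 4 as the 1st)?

9

Visit 4; enqueue 12, 11, 8, 7, 3 → queue [12, 11, 8, 7, 3]
Visit 12 → queue [11, 8, 7, 3]
Visit 11; enqueue 10, 5, 1 → queue [8, 7, 3, 10, 5, 1]
Visit 8; enqueue 0 → queue [7, 3, 10, 5, 1, 0]
Visit 7; enqueue 9 → queue [3, 10, 5, 1, 0, 9]
Visit 3; enqueue 2 → queue [10, 5, 1, 0, 9, 2]
Visit 10 → queue [5, 1, 0, 9, 2]
Visit 5 → queue [1, 0, 9, 2]
Visit 1; enqueue 6 → queue [0, 9, 2, 6]
Visit 0 → queue [9, 2, 6]
Visit 9 → queue [2, 6]
Visit 2 → queue [6]
Visit 6 → queue []

Visit order: 4, 12, 11, 8, 7, 3, 10, 5, 1, 0, 9, 2, 6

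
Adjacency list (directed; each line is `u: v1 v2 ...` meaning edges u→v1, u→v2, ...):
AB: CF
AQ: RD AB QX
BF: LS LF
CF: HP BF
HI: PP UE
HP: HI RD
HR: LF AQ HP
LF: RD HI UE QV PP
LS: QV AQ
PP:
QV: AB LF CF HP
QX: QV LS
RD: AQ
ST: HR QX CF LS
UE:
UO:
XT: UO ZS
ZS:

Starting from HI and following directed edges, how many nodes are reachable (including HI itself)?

3

BFS from HI visits: HI, PP, UE
Reachable nodes: 3 of 18 total.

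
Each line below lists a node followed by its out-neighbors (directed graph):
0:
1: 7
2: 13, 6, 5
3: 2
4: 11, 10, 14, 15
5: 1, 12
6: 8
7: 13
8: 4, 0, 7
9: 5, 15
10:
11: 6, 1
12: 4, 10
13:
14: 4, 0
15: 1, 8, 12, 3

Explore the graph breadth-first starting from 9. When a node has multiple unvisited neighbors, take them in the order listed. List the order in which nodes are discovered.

9, 5, 15, 1, 12, 8, 3, 7, 4, 10, 0, 2, 13, 11, 14, 6

Visit 9; enqueue 5, 15 → queue [5, 15]
Visit 5; enqueue 1, 12 → queue [15, 1, 12]
Visit 15; enqueue 8, 3 → queue [1, 12, 8, 3]
Visit 1; enqueue 7 → queue [12, 8, 3, 7]
Visit 12; enqueue 4, 10 → queue [8, 3, 7, 4, 10]
Visit 8; enqueue 0 → queue [3, 7, 4, 10, 0]
Visit 3; enqueue 2 → queue [7, 4, 10, 0, 2]
Visit 7; enqueue 13 → queue [4, 10, 0, 2, 13]
Visit 4; enqueue 11, 14 → queue [10, 0, 2, 13, 11, 14]
Visit 10 → queue [0, 2, 13, 11, 14]
Visit 0 → queue [2, 13, 11, 14]
Visit 2; enqueue 6 → queue [13, 11, 14, 6]
Visit 13 → queue [11, 14, 6]
Visit 11 → queue [14, 6]
Visit 14 → queue [6]
Visit 6 → queue []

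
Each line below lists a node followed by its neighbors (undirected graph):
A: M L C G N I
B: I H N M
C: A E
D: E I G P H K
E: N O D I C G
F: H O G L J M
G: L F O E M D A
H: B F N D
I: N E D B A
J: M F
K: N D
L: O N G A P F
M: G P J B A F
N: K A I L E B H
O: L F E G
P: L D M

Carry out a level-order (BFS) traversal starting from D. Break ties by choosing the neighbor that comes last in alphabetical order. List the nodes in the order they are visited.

Visit D; enqueue P, K, I, H, G, E → queue [P, K, I, H, G, E]
Visit P; enqueue M, L → queue [K, I, H, G, E, M, L]
Visit K; enqueue N → queue [I, H, G, E, M, L, N]
Visit I; enqueue B, A → queue [H, G, E, M, L, N, B, A]
Visit H; enqueue F → queue [G, E, M, L, N, B, A, F]
Visit G; enqueue O → queue [E, M, L, N, B, A, F, O]
Visit E; enqueue C → queue [M, L, N, B, A, F, O, C]
Visit M; enqueue J → queue [L, N, B, A, F, O, C, J]
Visit L → queue [N, B, A, F, O, C, J]
Visit N → queue [B, A, F, O, C, J]
Visit B → queue [A, F, O, C, J]
Visit A → queue [F, O, C, J]
Visit F → queue [O, C, J]
Visit O → queue [C, J]
Visit C → queue [J]
Visit J → queue []

D → P → K → I → H → G → E → M → L → N → B → A → F → O → C → J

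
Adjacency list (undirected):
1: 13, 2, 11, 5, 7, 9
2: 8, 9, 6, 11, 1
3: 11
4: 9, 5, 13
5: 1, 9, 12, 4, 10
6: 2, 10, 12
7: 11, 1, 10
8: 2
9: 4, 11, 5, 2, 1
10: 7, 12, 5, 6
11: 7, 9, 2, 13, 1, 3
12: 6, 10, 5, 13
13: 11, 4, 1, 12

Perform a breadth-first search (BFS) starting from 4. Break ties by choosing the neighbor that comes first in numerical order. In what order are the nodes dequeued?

4, 5, 9, 13, 1, 10, 12, 2, 11, 7, 6, 8, 3

Visit 4; enqueue 5, 9, 13 → queue [5, 9, 13]
Visit 5; enqueue 1, 10, 12 → queue [9, 13, 1, 10, 12]
Visit 9; enqueue 2, 11 → queue [13, 1, 10, 12, 2, 11]
Visit 13 → queue [1, 10, 12, 2, 11]
Visit 1; enqueue 7 → queue [10, 12, 2, 11, 7]
Visit 10; enqueue 6 → queue [12, 2, 11, 7, 6]
Visit 12 → queue [2, 11, 7, 6]
Visit 2; enqueue 8 → queue [11, 7, 6, 8]
Visit 11; enqueue 3 → queue [7, 6, 8, 3]
Visit 7 → queue [6, 8, 3]
Visit 6 → queue [8, 3]
Visit 8 → queue [3]
Visit 3 → queue []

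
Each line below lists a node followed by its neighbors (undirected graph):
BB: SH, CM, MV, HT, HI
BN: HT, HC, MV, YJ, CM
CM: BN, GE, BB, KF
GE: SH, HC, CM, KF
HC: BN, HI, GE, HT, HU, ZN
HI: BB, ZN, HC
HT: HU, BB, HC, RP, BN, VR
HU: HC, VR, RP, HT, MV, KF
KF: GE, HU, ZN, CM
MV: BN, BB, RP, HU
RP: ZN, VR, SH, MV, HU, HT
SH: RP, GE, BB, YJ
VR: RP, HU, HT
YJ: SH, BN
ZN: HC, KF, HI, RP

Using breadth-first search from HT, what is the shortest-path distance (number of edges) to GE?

Level 0: HT
Level 1: BB, BN, HC, HU, RP, VR
Level 2: CM, GE, HI, KF, MV, SH, YJ, ZN
GE first appears at level 2.

2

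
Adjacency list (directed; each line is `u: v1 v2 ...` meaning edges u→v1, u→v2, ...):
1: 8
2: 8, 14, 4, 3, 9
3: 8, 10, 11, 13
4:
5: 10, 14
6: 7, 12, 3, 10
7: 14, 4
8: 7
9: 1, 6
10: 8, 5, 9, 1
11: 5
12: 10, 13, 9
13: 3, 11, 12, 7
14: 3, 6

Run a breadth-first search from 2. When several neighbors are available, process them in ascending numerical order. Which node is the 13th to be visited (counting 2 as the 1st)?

5

Visit 2; enqueue 3, 4, 8, 9, 14 → queue [3, 4, 8, 9, 14]
Visit 3; enqueue 10, 11, 13 → queue [4, 8, 9, 14, 10, 11, 13]
Visit 4 → queue [8, 9, 14, 10, 11, 13]
Visit 8; enqueue 7 → queue [9, 14, 10, 11, 13, 7]
Visit 9; enqueue 1, 6 → queue [14, 10, 11, 13, 7, 1, 6]
Visit 14 → queue [10, 11, 13, 7, 1, 6]
Visit 10; enqueue 5 → queue [11, 13, 7, 1, 6, 5]
Visit 11 → queue [13, 7, 1, 6, 5]
Visit 13; enqueue 12 → queue [7, 1, 6, 5, 12]
Visit 7 → queue [1, 6, 5, 12]
Visit 1 → queue [6, 5, 12]
Visit 6 → queue [5, 12]
Visit 5 → queue [12]
Visit 12 → queue []

Visit order: 2, 3, 4, 8, 9, 14, 10, 11, 13, 7, 1, 6, 5, 12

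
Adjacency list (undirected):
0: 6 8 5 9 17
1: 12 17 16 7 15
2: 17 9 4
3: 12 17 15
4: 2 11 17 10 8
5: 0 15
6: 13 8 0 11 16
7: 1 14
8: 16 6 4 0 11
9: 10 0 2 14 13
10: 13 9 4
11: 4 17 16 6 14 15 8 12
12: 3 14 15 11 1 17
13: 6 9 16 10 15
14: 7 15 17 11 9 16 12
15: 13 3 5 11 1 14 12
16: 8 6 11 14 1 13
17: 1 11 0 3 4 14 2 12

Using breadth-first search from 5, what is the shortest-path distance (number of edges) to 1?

Level 0: 5
Level 1: 0, 15
Level 2: 1, 3, 6, 8, 9, 11, 12, 13, 14, 17
Level 3: 2, 4, 7, 10, 16
1 first appears at level 2.

2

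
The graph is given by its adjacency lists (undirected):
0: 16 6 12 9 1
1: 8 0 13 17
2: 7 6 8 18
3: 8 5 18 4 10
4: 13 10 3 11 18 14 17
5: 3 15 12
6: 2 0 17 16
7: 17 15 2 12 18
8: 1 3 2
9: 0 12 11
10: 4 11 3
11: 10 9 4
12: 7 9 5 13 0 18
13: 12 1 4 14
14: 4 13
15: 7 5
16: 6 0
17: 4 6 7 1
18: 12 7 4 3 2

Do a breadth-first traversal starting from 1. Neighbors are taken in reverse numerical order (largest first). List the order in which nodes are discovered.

1 -> 17 -> 13 -> 8 -> 0 -> 7 -> 6 -> 4 -> 14 -> 12 -> 3 -> 2 -> 16 -> 9 -> 18 -> 15 -> 11 -> 10 -> 5

Visit 1; enqueue 17, 13, 8, 0 → queue [17, 13, 8, 0]
Visit 17; enqueue 7, 6, 4 → queue [13, 8, 0, 7, 6, 4]
Visit 13; enqueue 14, 12 → queue [8, 0, 7, 6, 4, 14, 12]
Visit 8; enqueue 3, 2 → queue [0, 7, 6, 4, 14, 12, 3, 2]
Visit 0; enqueue 16, 9 → queue [7, 6, 4, 14, 12, 3, 2, 16, 9]
Visit 7; enqueue 18, 15 → queue [6, 4, 14, 12, 3, 2, 16, 9, 18, 15]
Visit 6 → queue [4, 14, 12, 3, 2, 16, 9, 18, 15]
Visit 4; enqueue 11, 10 → queue [14, 12, 3, 2, 16, 9, 18, 15, 11, 10]
Visit 14 → queue [12, 3, 2, 16, 9, 18, 15, 11, 10]
Visit 12; enqueue 5 → queue [3, 2, 16, 9, 18, 15, 11, 10, 5]
Visit 3 → queue [2, 16, 9, 18, 15, 11, 10, 5]
Visit 2 → queue [16, 9, 18, 15, 11, 10, 5]
Visit 16 → queue [9, 18, 15, 11, 10, 5]
Visit 9 → queue [18, 15, 11, 10, 5]
Visit 18 → queue [15, 11, 10, 5]
Visit 15 → queue [11, 10, 5]
Visit 11 → queue [10, 5]
Visit 10 → queue [5]
Visit 5 → queue []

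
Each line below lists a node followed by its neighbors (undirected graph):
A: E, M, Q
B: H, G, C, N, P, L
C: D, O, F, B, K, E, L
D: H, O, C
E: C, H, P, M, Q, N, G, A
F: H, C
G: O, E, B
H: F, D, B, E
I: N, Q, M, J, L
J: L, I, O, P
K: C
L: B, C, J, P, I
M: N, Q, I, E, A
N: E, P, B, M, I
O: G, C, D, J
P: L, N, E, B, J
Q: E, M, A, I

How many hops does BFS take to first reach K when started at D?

2

Level 0: D
Level 1: C, H, O
Level 2: B, E, F, G, J, K, L
Level 3: A, I, M, N, P, Q
K first appears at level 2.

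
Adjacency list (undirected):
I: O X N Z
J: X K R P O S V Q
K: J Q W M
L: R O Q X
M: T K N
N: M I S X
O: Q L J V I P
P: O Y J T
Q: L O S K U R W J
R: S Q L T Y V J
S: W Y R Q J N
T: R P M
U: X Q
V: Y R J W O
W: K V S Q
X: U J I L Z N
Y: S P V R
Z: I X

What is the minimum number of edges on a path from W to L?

2

Level 0: W
Level 1: K, Q, S, V
Level 2: J, L, M, N, O, R, U, Y
Level 3: I, P, T, X
Level 4: Z
L first appears at level 2.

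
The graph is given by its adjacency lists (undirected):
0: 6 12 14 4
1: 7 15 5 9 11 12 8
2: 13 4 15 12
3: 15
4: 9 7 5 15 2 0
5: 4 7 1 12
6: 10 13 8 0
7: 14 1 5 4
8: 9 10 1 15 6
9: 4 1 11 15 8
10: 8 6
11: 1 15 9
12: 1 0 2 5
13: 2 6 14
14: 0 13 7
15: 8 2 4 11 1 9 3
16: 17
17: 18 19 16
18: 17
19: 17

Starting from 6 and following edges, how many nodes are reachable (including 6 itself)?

16

BFS from 6 visits: 6, 13, 10, 8, 0, 14, 2, 15, 9, 1, 12, 4, 7, 11, 3, 5
Reachable nodes: 16 of 20 total.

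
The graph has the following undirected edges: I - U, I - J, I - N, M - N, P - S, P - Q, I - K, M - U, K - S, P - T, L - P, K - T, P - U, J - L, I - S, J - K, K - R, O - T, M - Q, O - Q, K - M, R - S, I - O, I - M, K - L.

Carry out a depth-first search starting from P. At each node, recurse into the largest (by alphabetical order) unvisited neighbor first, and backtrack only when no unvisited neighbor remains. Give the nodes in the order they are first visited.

Visit P
P → U
U → M
M → Q
Q → O
O → T
T → K
K → S
S → R
S → I
I → N
I → J
J → L

P -> U -> M -> Q -> O -> T -> K -> S -> R -> I -> N -> J -> L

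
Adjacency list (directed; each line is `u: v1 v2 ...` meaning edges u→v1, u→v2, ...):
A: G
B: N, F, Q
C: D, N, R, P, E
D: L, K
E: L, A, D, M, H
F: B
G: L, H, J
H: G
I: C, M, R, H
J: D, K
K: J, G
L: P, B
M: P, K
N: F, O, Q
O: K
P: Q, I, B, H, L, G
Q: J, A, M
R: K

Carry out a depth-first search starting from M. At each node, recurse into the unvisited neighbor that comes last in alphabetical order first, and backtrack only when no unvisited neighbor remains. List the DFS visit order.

M, P, Q, J, K, G, L, B, N, O, F, H, D, A, I, R, C, E

Visit M
M → P
P → Q
Q → J
J → K
K → G
G → L
L → B
B → N
N → O
N → F
G → H
J → D
Q → A
P → I
I → R
I → C
C → E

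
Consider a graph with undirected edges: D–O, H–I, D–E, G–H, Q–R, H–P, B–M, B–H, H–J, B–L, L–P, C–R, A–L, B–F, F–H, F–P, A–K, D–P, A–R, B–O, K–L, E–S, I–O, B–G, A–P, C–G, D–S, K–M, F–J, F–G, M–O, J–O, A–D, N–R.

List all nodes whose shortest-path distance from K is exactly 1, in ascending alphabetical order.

A, L, M

Level 0: K
Level 1: A, L, M
Level 2: B, D, O, P, R
Level 3: C, E, F, G, H, I, J, N, Q, S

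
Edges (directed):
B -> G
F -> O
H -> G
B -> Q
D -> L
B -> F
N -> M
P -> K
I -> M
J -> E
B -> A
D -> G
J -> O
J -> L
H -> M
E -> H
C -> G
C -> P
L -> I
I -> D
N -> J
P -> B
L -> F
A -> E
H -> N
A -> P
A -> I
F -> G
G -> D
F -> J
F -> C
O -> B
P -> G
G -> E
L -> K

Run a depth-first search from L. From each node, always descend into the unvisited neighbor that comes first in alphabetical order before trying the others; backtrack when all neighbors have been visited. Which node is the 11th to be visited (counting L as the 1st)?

O

Visit L
L → F
F → C
C → G
G → D
G → E
E → H
H → M
H → N
N → J
J → O
O → B
B → A
A → I
A → P
P → K
B → Q

Visit order: L, F, C, G, D, E, H, M, N, J, O, B, A, I, P, K, Q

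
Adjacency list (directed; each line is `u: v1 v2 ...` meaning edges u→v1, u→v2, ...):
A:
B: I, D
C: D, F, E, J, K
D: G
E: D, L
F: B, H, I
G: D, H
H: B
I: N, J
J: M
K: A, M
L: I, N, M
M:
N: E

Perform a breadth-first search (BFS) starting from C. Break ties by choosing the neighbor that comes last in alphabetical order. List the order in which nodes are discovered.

C K J F E D M A I H B L G N

Visit C; enqueue K, J, F, E, D → queue [K, J, F, E, D]
Visit K; enqueue M, A → queue [J, F, E, D, M, A]
Visit J → queue [F, E, D, M, A]
Visit F; enqueue I, H, B → queue [E, D, M, A, I, H, B]
Visit E; enqueue L → queue [D, M, A, I, H, B, L]
Visit D; enqueue G → queue [M, A, I, H, B, L, G]
Visit M → queue [A, I, H, B, L, G]
Visit A → queue [I, H, B, L, G]
Visit I; enqueue N → queue [H, B, L, G, N]
Visit H → queue [B, L, G, N]
Visit B → queue [L, G, N]
Visit L → queue [G, N]
Visit G → queue [N]
Visit N → queue []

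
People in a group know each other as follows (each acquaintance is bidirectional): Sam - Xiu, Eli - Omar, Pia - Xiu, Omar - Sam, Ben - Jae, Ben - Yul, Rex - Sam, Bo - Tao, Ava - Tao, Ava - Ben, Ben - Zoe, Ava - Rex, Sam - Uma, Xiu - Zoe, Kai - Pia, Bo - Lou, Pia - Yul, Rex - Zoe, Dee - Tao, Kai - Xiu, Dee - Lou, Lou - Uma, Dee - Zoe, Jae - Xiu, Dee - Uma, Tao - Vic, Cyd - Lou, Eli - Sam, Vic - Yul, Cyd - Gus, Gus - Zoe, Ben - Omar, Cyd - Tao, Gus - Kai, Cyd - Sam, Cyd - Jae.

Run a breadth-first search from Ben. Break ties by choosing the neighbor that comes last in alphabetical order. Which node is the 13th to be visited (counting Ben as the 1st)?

Sam

Visit Ben; enqueue Zoe, Yul, Omar, Jae, Ava → queue [Zoe, Yul, Omar, Jae, Ava]
Visit Zoe; enqueue Xiu, Rex, Gus, Dee → queue [Yul, Omar, Jae, Ava, Xiu, Rex, Gus, Dee]
Visit Yul; enqueue Vic, Pia → queue [Omar, Jae, Ava, Xiu, Rex, Gus, Dee, Vic, Pia]
Visit Omar; enqueue Sam, Eli → queue [Jae, Ava, Xiu, Rex, Gus, Dee, Vic, Pia, Sam, Eli]
Visit Jae; enqueue Cyd → queue [Ava, Xiu, Rex, Gus, Dee, Vic, Pia, Sam, Eli, Cyd]
Visit Ava; enqueue Tao → queue [Xiu, Rex, Gus, Dee, Vic, Pia, Sam, Eli, Cyd, Tao]
Visit Xiu; enqueue Kai → queue [Rex, Gus, Dee, Vic, Pia, Sam, Eli, Cyd, Tao, Kai]
Visit Rex → queue [Gus, Dee, Vic, Pia, Sam, Eli, Cyd, Tao, Kai]
Visit Gus → queue [Dee, Vic, Pia, Sam, Eli, Cyd, Tao, Kai]
Visit Dee; enqueue Uma, Lou → queue [Vic, Pia, Sam, Eli, Cyd, Tao, Kai, Uma, Lou]
Visit Vic → queue [Pia, Sam, Eli, Cyd, Tao, Kai, Uma, Lou]
Visit Pia → queue [Sam, Eli, Cyd, Tao, Kai, Uma, Lou]
Visit Sam → queue [Eli, Cyd, Tao, Kai, Uma, Lou]
Visit Eli → queue [Cyd, Tao, Kai, Uma, Lou]
Visit Cyd → queue [Tao, Kai, Uma, Lou]
Visit Tao; enqueue Bo → queue [Kai, Uma, Lou, Bo]
Visit Kai → queue [Uma, Lou, Bo]
Visit Uma → queue [Lou, Bo]
Visit Lou → queue [Bo]
Visit Bo → queue []

Visit order: Ben, Zoe, Yul, Omar, Jae, Ava, Xiu, Rex, Gus, Dee, Vic, Pia, Sam, Eli, Cyd, Tao, Kai, Uma, Lou, Bo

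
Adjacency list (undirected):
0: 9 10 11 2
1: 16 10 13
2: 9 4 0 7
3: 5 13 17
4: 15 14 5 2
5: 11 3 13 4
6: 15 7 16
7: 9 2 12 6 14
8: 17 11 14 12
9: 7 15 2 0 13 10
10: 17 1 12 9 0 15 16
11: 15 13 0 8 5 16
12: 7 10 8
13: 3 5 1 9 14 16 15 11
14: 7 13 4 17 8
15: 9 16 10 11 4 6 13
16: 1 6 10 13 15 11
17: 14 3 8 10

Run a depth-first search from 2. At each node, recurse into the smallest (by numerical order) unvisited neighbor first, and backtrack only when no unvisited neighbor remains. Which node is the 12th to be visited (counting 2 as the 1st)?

Visit 2
2 → 0
0 → 9
9 → 7
7 → 6
6 → 15
15 → 4
4 → 5
5 → 3
3 → 13
13 → 1
1 → 10
10 → 12
12 → 8
8 → 11
11 → 16
8 → 14
14 → 17

Visit order: 2, 0, 9, 7, 6, 15, 4, 5, 3, 13, 1, 10, 12, 8, 11, 16, 14, 17

10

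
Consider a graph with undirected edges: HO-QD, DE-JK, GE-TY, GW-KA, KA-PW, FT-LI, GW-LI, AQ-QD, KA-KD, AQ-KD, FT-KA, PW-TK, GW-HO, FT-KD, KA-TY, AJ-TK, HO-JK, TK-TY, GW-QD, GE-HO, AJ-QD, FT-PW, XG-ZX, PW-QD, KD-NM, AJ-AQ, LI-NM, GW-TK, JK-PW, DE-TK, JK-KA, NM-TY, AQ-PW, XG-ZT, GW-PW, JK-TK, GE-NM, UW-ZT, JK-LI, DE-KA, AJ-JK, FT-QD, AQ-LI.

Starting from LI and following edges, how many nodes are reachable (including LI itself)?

16

BFS from LI visits: LI, AQ, FT, GW, JK, NM, AJ, KD, PW, QD, KA, HO, TK, DE, GE, TY
Reachable nodes: 16 of 20 total.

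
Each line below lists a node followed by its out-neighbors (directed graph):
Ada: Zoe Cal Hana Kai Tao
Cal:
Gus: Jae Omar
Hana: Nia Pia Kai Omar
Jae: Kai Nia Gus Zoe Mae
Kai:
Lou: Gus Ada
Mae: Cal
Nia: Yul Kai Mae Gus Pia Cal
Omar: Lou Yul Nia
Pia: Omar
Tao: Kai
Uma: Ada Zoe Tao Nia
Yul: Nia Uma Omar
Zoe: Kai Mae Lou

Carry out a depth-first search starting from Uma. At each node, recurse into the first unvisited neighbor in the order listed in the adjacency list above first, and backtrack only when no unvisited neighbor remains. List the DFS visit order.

Visit Uma
Uma → Ada
Ada → Zoe
Zoe → Kai
Zoe → Mae
Mae → Cal
Zoe → Lou
Lou → Gus
Gus → Jae
Jae → Nia
Nia → Yul
Yul → Omar
Nia → Pia
Ada → Hana
Ada → Tao

Uma -> Ada -> Zoe -> Kai -> Mae -> Cal -> Lou -> Gus -> Jae -> Nia -> Yul -> Omar -> Pia -> Hana -> Tao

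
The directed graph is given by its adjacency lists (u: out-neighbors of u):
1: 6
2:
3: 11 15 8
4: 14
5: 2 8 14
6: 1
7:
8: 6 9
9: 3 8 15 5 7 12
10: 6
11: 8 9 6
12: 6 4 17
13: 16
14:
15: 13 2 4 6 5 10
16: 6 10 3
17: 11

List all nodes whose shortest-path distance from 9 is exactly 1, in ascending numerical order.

3, 5, 7, 8, 12, 15

Level 0: 9
Level 1: 3, 5, 7, 8, 12, 15
Level 2: 2, 4, 6, 10, 11, 13, 14, 17
Level 3: 1, 16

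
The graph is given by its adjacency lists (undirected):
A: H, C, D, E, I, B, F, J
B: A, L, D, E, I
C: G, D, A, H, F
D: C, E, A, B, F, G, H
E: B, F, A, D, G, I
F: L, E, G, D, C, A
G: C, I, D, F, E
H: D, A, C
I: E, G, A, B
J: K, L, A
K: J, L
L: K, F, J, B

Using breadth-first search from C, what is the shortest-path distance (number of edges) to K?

3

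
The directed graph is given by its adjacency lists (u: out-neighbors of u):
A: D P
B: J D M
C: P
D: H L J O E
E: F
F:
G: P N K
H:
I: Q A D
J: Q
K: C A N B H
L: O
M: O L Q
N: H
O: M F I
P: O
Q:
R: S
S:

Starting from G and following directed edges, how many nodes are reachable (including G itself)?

BFS from G visits: G, K, N, P, A, B, C, H, O, D, J, M, F, I, E, L, Q
Reachable nodes: 17 of 19 total.

17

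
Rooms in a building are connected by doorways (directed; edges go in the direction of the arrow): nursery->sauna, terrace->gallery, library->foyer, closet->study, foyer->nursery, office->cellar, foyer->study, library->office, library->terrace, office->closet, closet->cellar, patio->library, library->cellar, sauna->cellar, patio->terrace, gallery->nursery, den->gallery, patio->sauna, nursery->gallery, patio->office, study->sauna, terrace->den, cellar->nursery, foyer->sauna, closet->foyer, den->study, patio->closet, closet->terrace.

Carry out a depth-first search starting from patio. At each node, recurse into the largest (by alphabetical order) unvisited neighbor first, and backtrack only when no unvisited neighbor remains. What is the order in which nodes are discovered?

Visit patio
patio → terrace
terrace → gallery
gallery → nursery
nursery → sauna
sauna → cellar
terrace → den
den → study
patio → office
office → closet
closet → foyer
patio → library

patio, terrace, gallery, nursery, sauna, cellar, den, study, office, closet, foyer, library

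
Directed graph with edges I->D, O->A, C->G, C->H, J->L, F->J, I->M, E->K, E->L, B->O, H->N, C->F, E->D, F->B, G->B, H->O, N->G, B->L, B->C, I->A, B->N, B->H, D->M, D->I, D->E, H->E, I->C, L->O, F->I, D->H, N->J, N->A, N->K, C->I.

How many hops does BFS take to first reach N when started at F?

2

Level 0: F
Level 1: B, I, J
Level 2: A, C, D, H, L, M, N, O
Level 3: E, G, K
N first appears at level 2.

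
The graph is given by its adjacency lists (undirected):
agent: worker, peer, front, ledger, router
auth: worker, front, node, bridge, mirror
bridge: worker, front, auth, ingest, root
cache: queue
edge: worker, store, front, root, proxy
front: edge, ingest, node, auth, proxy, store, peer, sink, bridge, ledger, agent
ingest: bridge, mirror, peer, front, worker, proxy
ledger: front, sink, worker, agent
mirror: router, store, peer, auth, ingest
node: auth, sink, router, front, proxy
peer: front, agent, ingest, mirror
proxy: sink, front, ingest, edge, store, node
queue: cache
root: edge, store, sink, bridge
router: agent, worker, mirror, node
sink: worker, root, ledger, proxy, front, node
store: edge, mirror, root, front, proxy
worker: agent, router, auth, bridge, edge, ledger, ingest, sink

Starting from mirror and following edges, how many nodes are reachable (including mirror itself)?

16

BFS from mirror visits: mirror, router, store, peer, auth, ingest, agent, worker, node, edge, root, front, proxy, bridge, ledger, sink
Reachable nodes: 16 of 18 total.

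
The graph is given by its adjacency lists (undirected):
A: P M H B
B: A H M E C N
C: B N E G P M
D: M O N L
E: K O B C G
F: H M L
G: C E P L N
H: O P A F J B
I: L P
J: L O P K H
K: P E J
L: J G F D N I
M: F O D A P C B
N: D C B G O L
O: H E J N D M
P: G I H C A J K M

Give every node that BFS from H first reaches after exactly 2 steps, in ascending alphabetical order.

Level 0: H
Level 1: A, B, F, J, O, P
Level 2: C, D, E, G, I, K, L, M, N

C, D, E, G, I, K, L, M, N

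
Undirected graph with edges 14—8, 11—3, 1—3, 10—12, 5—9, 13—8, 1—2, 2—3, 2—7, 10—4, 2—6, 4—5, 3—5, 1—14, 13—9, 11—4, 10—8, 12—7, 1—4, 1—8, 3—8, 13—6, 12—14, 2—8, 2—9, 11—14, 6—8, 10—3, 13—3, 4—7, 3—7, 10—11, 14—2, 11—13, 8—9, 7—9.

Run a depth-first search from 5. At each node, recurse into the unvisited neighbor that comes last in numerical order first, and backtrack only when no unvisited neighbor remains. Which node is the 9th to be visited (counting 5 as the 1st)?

Visit 5
5 → 9
9 → 13
13 → 11
11 → 14
14 → 12
12 → 10
10 → 8
8 → 6
6 → 2
2 → 7
7 → 4
4 → 1
1 → 3

Visit order: 5, 9, 13, 11, 14, 12, 10, 8, 6, 2, 7, 4, 1, 3

6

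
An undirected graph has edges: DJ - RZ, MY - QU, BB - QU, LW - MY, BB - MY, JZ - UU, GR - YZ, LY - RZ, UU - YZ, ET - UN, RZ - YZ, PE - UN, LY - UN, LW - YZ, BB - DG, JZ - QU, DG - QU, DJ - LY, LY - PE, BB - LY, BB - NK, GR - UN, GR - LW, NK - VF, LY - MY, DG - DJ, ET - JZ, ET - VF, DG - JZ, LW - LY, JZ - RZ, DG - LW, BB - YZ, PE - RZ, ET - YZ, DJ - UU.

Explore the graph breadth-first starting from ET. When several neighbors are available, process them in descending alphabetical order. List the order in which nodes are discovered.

Visit ET; enqueue YZ, VF, UN, JZ → queue [YZ, VF, UN, JZ]
Visit YZ; enqueue UU, RZ, LW, GR, BB → queue [VF, UN, JZ, UU, RZ, LW, GR, BB]
Visit VF; enqueue NK → queue [UN, JZ, UU, RZ, LW, GR, BB, NK]
Visit UN; enqueue PE, LY → queue [JZ, UU, RZ, LW, GR, BB, NK, PE, LY]
Visit JZ; enqueue QU, DG → queue [UU, RZ, LW, GR, BB, NK, PE, LY, QU, DG]
Visit UU; enqueue DJ → queue [RZ, LW, GR, BB, NK, PE, LY, QU, DG, DJ]
Visit RZ → queue [LW, GR, BB, NK, PE, LY, QU, DG, DJ]
Visit LW; enqueue MY → queue [GR, BB, NK, PE, LY, QU, DG, DJ, MY]
Visit GR → queue [BB, NK, PE, LY, QU, DG, DJ, MY]
Visit BB → queue [NK, PE, LY, QU, DG, DJ, MY]
Visit NK → queue [PE, LY, QU, DG, DJ, MY]
Visit PE → queue [LY, QU, DG, DJ, MY]
Visit LY → queue [QU, DG, DJ, MY]
Visit QU → queue [DG, DJ, MY]
Visit DG → queue [DJ, MY]
Visit DJ → queue [MY]
Visit MY → queue []

ET, YZ, VF, UN, JZ, UU, RZ, LW, GR, BB, NK, PE, LY, QU, DG, DJ, MY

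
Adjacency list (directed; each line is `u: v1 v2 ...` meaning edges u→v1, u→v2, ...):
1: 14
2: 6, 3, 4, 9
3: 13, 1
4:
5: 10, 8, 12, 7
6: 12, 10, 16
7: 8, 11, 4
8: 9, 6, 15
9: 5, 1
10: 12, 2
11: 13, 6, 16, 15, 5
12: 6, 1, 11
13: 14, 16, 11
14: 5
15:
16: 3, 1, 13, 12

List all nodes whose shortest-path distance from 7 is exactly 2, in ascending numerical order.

Level 0: 7
Level 1: 4, 8, 11
Level 2: 5, 6, 9, 13, 15, 16
Level 3: 1, 3, 10, 12, 14
Level 4: 2

5, 6, 9, 13, 15, 16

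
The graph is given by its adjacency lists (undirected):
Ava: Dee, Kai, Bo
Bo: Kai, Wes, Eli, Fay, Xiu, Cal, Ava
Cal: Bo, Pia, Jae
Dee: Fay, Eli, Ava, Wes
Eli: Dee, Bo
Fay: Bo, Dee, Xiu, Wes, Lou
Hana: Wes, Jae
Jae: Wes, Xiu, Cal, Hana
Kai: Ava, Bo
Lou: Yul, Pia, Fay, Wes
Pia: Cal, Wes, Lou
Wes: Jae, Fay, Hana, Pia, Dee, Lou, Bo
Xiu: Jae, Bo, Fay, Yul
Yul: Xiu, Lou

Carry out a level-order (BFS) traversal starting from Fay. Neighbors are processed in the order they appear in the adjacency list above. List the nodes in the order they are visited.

Fay, Bo, Dee, Xiu, Wes, Lou, Kai, Eli, Cal, Ava, Jae, Yul, Hana, Pia

Visit Fay; enqueue Bo, Dee, Xiu, Wes, Lou → queue [Bo, Dee, Xiu, Wes, Lou]
Visit Bo; enqueue Kai, Eli, Cal, Ava → queue [Dee, Xiu, Wes, Lou, Kai, Eli, Cal, Ava]
Visit Dee → queue [Xiu, Wes, Lou, Kai, Eli, Cal, Ava]
Visit Xiu; enqueue Jae, Yul → queue [Wes, Lou, Kai, Eli, Cal, Ava, Jae, Yul]
Visit Wes; enqueue Hana, Pia → queue [Lou, Kai, Eli, Cal, Ava, Jae, Yul, Hana, Pia]
Visit Lou → queue [Kai, Eli, Cal, Ava, Jae, Yul, Hana, Pia]
Visit Kai → queue [Eli, Cal, Ava, Jae, Yul, Hana, Pia]
Visit Eli → queue [Cal, Ava, Jae, Yul, Hana, Pia]
Visit Cal → queue [Ava, Jae, Yul, Hana, Pia]
Visit Ava → queue [Jae, Yul, Hana, Pia]
Visit Jae → queue [Yul, Hana, Pia]
Visit Yul → queue [Hana, Pia]
Visit Hana → queue [Pia]
Visit Pia → queue []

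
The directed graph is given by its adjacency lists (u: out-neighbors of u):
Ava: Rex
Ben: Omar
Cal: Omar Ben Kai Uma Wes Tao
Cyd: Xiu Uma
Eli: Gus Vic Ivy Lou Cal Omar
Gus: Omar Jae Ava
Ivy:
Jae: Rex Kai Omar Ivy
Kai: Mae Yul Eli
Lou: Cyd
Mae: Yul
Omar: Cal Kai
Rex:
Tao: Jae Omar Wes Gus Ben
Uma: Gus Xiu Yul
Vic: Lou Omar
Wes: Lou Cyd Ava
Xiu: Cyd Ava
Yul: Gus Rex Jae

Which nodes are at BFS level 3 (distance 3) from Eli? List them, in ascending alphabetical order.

Mae, Rex, Xiu, Yul

Level 0: Eli
Level 1: Cal, Gus, Ivy, Lou, Omar, Vic
Level 2: Ava, Ben, Cyd, Jae, Kai, Tao, Uma, Wes
Level 3: Mae, Rex, Xiu, Yul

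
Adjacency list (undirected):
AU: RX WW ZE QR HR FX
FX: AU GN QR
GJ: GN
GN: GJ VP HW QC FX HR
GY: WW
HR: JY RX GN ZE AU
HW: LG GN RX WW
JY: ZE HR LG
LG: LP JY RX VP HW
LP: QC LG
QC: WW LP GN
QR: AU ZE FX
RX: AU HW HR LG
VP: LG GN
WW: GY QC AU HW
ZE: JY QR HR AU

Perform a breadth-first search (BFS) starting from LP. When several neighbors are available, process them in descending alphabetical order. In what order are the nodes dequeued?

LP -> QC -> LG -> WW -> GN -> VP -> RX -> JY -> HW -> GY -> AU -> HR -> GJ -> FX -> ZE -> QR

Visit LP; enqueue QC, LG → queue [QC, LG]
Visit QC; enqueue WW, GN → queue [LG, WW, GN]
Visit LG; enqueue VP, RX, JY, HW → queue [WW, GN, VP, RX, JY, HW]
Visit WW; enqueue GY, AU → queue [GN, VP, RX, JY, HW, GY, AU]
Visit GN; enqueue HR, GJ, FX → queue [VP, RX, JY, HW, GY, AU, HR, GJ, FX]
Visit VP → queue [RX, JY, HW, GY, AU, HR, GJ, FX]
Visit RX → queue [JY, HW, GY, AU, HR, GJ, FX]
Visit JY; enqueue ZE → queue [HW, GY, AU, HR, GJ, FX, ZE]
Visit HW → queue [GY, AU, HR, GJ, FX, ZE]
Visit GY → queue [AU, HR, GJ, FX, ZE]
Visit AU; enqueue QR → queue [HR, GJ, FX, ZE, QR]
Visit HR → queue [GJ, FX, ZE, QR]
Visit GJ → queue [FX, ZE, QR]
Visit FX → queue [ZE, QR]
Visit ZE → queue [QR]
Visit QR → queue []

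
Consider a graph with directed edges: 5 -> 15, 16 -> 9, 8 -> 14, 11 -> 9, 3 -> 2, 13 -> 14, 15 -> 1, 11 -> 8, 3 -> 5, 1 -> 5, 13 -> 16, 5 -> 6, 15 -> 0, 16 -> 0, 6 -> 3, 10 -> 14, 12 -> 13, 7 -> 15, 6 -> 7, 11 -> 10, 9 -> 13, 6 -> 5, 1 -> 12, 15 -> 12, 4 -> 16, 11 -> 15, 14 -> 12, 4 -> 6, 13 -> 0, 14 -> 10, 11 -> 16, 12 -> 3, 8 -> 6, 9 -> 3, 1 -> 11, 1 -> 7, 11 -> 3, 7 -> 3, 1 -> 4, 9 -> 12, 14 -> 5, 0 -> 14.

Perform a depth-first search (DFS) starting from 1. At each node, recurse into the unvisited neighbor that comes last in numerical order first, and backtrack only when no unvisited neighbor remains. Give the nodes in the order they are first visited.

1 → 12 → 13 → 16 → 9 → 3 → 5 → 15 → 0 → 14 → 10 → 6 → 7 → 2 → 11 → 8 → 4

Visit 1
1 → 12
12 → 13
13 → 16
16 → 9
9 → 3
3 → 5
5 → 15
15 → 0
0 → 14
14 → 10
5 → 6
6 → 7
3 → 2
1 → 11
11 → 8
1 → 4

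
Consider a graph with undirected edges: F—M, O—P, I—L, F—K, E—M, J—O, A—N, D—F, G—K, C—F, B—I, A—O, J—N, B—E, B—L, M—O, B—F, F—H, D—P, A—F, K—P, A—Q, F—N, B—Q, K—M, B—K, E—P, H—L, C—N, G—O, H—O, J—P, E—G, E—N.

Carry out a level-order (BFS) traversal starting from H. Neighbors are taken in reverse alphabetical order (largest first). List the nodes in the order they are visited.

H O L F P M J G A I B N K D C E Q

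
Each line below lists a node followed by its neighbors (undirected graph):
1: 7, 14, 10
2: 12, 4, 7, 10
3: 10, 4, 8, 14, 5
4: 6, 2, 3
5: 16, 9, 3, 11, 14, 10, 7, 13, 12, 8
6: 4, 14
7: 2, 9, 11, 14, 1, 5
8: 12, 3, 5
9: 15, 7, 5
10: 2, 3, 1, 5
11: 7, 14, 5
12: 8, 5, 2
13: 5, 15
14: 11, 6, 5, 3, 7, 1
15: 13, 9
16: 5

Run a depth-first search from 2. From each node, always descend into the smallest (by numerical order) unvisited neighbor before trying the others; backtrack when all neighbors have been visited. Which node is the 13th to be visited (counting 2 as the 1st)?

Visit 2
2 → 4
4 → 3
3 → 5
5 → 7
7 → 1
1 → 10
1 → 14
14 → 6
14 → 11
7 → 9
9 → 15
15 → 13
5 → 8
8 → 12
5 → 16

Visit order: 2, 4, 3, 5, 7, 1, 10, 14, 6, 11, 9, 15, 13, 8, 12, 16

13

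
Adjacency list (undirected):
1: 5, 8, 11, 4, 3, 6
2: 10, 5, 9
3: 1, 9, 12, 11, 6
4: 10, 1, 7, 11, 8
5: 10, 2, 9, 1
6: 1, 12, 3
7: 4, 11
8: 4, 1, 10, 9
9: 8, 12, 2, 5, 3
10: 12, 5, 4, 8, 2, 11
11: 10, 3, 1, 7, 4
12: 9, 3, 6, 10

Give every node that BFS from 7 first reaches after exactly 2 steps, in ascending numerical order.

Level 0: 7
Level 1: 4, 11
Level 2: 1, 3, 8, 10
Level 3: 2, 5, 6, 9, 12

1, 3, 8, 10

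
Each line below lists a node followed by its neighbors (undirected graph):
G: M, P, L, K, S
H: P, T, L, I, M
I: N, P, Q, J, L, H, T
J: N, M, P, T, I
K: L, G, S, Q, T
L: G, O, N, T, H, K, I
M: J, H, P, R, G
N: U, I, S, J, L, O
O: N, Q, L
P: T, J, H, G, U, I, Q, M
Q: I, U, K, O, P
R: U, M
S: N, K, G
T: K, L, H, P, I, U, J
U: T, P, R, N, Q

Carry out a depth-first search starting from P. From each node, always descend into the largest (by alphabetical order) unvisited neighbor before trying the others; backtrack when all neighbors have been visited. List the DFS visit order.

Visit P
P → U
U → T
T → L
L → O
O → Q
Q → K
K → S
S → N
N → J
J → M
M → R
M → H
H → I
M → G

P, U, T, L, O, Q, K, S, N, J, M, R, H, I, G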